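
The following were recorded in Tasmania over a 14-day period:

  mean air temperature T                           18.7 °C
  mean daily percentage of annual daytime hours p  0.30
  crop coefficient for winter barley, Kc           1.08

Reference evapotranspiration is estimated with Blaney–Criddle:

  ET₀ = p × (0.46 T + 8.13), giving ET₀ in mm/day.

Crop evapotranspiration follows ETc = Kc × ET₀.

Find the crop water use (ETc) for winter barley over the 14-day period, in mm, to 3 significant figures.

75.9 mm

ET₀ = 0.30 × (0.46 × 18.7 + 8.13) = 0.30 × 16.732 = 5.0196 mm/d
ETc = Kc × ET₀ = 1.08 × 5.0196 = 5.4212 mm/d
Over 14 days: 5.4212 × 14 = 75.897 mm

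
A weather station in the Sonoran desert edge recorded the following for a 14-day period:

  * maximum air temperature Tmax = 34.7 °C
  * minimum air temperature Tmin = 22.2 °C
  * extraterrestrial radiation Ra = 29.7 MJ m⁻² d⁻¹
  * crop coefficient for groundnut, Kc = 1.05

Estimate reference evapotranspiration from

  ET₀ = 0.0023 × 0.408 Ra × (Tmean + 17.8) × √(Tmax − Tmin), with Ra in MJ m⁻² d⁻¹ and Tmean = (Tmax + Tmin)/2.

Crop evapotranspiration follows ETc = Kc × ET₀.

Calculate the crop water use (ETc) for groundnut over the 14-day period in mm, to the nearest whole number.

67 mm

Tmean = (34.7 + 22.2)/2 = 28.45 °C
0.408 Ra = 0.408 × 29.7 = 12.1176 mm/d equivalent
ET₀ = 0.0023 × 12.1176 × (28.45 + 17.8) × √12.5 = 0.0023 × 12.1176 × 46.25 × 3.5355 = 4.5573 mm/d
ETc = Kc × ET₀ = 1.05 × 4.5573 = 4.7852 mm/d
Over 14 days: 4.7852 × 14 = 66.993 mm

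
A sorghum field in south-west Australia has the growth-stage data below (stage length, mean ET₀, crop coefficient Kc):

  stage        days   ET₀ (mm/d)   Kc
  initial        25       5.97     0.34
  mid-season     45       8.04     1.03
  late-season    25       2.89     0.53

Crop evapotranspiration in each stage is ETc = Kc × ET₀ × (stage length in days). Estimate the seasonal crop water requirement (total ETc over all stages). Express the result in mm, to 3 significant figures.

462 mm

initial: 0.34 × 5.97 × 25 = 50.75 mm
mid-season: 1.03 × 8.04 × 45 = 372.65 mm
late-season: 0.53 × 2.89 × 25 = 38.29 mm
Seasonal total = 461.69 mm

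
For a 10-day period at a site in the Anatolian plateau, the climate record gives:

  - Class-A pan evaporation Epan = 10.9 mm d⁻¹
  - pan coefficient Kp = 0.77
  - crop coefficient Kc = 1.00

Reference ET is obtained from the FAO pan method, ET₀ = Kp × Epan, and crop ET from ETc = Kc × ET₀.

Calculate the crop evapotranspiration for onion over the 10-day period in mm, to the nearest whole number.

ET₀ = 0.77 × 10.9 = 8.3930 mm/d
ETc = Kc × ET₀ = 1.00 × 8.3930 = 8.3930 mm/d
Over 10 days: 8.3930 × 10 = 83.930 mm

84 mm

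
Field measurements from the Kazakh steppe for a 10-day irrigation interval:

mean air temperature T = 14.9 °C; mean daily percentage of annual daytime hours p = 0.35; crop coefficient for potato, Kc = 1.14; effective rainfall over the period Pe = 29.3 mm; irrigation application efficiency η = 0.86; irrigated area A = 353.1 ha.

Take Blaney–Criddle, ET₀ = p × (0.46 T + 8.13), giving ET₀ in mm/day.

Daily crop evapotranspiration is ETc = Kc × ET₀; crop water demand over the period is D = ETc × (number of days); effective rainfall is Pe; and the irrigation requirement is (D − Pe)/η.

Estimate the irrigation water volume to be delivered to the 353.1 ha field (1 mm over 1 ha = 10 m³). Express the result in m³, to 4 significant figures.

ET₀ = 0.35 × (0.46 × 14.9 + 8.13) = 0.35 × 14.984 = 5.2444 mm/d
ETc = Kc × ET₀ = 1.14 × 5.2444 = 5.9786 mm/d
Crop demand D = ETc × 10 d = 5.9786 × 10 = 59.786 mm
D − Pe = 59.786 − 29.3 = 30.486 mm
Gross irrigation = 30.486 / 0.86 = 35.449 mm
Volume = 35.449 mm × 353.1 ha × 10 = 125170.4 m³

125200 m³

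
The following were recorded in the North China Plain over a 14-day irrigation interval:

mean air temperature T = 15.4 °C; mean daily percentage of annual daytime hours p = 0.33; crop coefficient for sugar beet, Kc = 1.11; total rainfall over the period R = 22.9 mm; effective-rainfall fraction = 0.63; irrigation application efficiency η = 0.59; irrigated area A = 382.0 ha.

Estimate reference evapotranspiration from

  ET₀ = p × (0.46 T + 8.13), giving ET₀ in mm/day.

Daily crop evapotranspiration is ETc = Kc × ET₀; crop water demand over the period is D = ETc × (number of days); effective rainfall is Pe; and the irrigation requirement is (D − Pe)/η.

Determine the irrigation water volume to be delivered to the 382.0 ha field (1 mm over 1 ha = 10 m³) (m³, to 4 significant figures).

ET₀ = 0.33 × (0.46 × 15.4 + 8.13) = 0.33 × 15.214 = 5.0206 mm/d
ETc = Kc × ET₀ = 1.11 × 5.0206 = 5.5729 mm/d
Crop demand D = ETc × 14 d = 5.5729 × 14 = 78.021 mm
Pe = 0.63 × 22.9 = 14.427 mm
D − Pe = 78.021 − 14.427 = 63.594 mm
Gross irrigation = 63.594 / 0.59 = 107.786 mm
Volume = 107.786 mm × 382.0 ha × 10 = 411742.5 m³

411700 m³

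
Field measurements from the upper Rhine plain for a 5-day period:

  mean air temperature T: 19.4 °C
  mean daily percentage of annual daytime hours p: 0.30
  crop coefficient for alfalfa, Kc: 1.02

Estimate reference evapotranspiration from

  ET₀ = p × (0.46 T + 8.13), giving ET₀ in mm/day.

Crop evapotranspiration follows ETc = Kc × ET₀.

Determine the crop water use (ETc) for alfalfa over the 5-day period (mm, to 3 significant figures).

26.1 mm

ET₀ = 0.30 × (0.46 × 19.4 + 8.13) = 0.30 × 17.054 = 5.1162 mm/d
ETc = Kc × ET₀ = 1.02 × 5.1162 = 5.2185 mm/d
Over 5 days: 5.2185 × 5 = 26.093 mm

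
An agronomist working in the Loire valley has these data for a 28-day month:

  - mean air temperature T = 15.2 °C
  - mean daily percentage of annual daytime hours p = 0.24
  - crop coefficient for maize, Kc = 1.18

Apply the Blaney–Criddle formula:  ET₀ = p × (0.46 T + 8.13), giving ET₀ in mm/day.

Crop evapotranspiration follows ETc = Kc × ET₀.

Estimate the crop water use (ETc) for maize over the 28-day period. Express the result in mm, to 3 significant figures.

120 mm

ET₀ = 0.24 × (0.46 × 15.2 + 8.13) = 0.24 × 15.122 = 3.6293 mm/d
ETc = Kc × ET₀ = 1.18 × 3.6293 = 4.2826 mm/d
Over 28 days: 4.2826 × 28 = 119.913 mm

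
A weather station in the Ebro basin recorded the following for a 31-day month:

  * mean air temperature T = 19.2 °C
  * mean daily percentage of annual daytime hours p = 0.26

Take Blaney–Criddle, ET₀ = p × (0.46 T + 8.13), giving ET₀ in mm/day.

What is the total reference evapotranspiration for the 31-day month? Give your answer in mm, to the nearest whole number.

ET₀ = 0.26 × (0.46 × 19.2 + 8.13) = 0.26 × 16.962 = 4.4101 mm/d
Monthly total = 4.4101 × 31 = 136.713 mm

137 mm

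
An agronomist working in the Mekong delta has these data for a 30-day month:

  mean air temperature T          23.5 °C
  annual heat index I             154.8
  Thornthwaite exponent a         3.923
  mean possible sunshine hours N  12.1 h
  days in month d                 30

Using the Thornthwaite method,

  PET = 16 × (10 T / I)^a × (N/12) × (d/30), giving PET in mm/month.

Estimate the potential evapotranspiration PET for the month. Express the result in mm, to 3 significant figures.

10T/I = 10 × 23.5 / 154.8 = 1.5181
(10T/I)^a = 1.5181^3.923 = 5.1433
Uncorrected PET = 16 × 5.1433 = 82.293 mm
Correction = (N/12)(d/30) = (12.1/12)(30/30) = 1.0083
PET = 82.293 × 1.0083 = 82.976 mm/month

83.0 mm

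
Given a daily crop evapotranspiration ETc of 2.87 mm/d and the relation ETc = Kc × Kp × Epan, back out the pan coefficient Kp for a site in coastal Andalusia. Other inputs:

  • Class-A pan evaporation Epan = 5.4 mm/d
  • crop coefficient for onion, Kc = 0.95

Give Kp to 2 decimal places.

0.56

ETc = Kc × Kp × Epan  ⇒  Kp = ETc / (Kc × Epan)
Kp = 2.87 / (0.95 × 5.4) = 2.87 / 5.130 = 0.5595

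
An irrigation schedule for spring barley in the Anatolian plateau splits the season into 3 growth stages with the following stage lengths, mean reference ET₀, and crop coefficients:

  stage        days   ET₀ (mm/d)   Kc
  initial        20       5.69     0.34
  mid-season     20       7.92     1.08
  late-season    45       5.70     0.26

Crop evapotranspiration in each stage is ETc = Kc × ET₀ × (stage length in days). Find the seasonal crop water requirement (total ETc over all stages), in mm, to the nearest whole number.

initial: 0.34 × 5.69 × 20 = 38.69 mm
mid-season: 1.08 × 7.92 × 20 = 171.07 mm
late-season: 0.26 × 5.70 × 45 = 66.69 mm
Seasonal total = 276.45 mm

276 mm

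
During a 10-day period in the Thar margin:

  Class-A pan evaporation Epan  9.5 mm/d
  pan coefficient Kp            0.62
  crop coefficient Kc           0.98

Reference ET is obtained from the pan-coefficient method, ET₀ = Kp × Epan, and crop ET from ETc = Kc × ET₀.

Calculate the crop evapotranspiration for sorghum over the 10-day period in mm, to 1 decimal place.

ET₀ = 0.62 × 9.5 = 5.8900 mm/d
ETc = Kc × ET₀ = 0.98 × 5.8900 = 5.7722 mm/d
Over 10 days: 5.7722 × 10 = 57.722 mm

57.7 mm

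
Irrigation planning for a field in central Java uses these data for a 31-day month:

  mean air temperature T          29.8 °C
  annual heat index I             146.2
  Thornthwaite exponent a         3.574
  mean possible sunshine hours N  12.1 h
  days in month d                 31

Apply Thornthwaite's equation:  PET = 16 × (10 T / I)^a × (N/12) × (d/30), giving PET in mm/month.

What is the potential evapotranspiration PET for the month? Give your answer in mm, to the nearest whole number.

10T/I = 10 × 29.8 / 146.2 = 2.0383
(10T/I)^a = 2.0383^3.574 = 12.7445
Uncorrected PET = 16 × 12.7445 = 203.912 mm
Correction = (N/12)(d/30) = (12.1/12)(31/30) = 1.0419
PET = 203.912 × 1.0419 = 212.456 mm/month

212 mm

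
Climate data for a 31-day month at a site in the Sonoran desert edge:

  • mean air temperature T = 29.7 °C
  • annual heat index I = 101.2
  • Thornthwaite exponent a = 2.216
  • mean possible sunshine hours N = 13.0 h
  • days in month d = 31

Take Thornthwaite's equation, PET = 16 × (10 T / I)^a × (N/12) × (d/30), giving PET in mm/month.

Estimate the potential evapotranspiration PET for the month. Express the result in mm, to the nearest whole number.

195 mm

10T/I = 10 × 29.7 / 101.2 = 2.9348
(10T/I)^a = 2.9348^2.216 = 10.8681
Uncorrected PET = 16 × 10.8681 = 173.890 mm
Correction = (N/12)(d/30) = (13.0/12)(31/30) = 1.1194
PET = 173.890 × 1.1194 = 194.652 mm/month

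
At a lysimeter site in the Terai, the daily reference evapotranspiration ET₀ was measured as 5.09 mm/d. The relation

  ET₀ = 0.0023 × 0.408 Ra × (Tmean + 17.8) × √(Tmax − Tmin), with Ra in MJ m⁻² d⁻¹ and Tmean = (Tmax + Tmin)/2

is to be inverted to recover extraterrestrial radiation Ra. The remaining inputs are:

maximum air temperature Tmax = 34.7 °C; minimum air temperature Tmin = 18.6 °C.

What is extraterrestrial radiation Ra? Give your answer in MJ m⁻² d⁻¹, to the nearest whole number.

30 MJ m⁻² d⁻¹

Tmean = (34.7+18.6)/2 = 26.65 °C; ΔT = 16.1
Ra = ET₀ / [0.0023 × 0.408 × (Tmean+17.8) × √ΔT]
   = 5.09 / (0.0023 × 0.408 × 44.45 × 4.0125) = 30.412 MJ m⁻² d⁻¹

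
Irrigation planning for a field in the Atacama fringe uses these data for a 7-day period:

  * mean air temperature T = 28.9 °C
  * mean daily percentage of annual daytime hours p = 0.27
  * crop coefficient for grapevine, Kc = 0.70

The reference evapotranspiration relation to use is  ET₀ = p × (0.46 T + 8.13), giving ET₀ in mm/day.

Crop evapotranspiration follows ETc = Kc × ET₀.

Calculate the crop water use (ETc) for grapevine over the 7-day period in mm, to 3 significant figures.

ET₀ = 0.27 × (0.46 × 28.9 + 8.13) = 0.27 × 21.424 = 5.7845 mm/d
ETc = Kc × ET₀ = 0.70 × 5.7845 = 4.0492 mm/d
Over 7 days: 4.0492 × 7 = 28.344 mm

28.3 mm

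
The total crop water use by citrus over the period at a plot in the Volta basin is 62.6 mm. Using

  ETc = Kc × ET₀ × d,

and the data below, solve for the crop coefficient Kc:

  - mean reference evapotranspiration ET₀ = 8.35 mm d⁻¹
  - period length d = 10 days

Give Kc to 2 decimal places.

ETc = Kc × ET₀ × d  ⇒  Kc = ETc / (ET₀ × d)
Kc = 62.6 / (8.35 × 10) = 62.6 / 83.50 = 0.7497

0.75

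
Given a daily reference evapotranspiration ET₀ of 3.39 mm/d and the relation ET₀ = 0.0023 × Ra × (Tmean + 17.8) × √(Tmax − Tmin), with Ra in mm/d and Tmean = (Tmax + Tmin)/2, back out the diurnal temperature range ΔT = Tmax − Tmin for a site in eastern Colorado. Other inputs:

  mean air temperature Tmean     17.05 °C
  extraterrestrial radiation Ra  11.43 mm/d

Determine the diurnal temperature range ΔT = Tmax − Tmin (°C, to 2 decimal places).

√ΔT = ET₀ / [0.0023 × Ra × (Tmean+17.8)] = 3.39 / (0.0023 × 11.43 × 34.85) = 3.7002
ΔT = 3.7002² = 13.691 °C

13.69 °C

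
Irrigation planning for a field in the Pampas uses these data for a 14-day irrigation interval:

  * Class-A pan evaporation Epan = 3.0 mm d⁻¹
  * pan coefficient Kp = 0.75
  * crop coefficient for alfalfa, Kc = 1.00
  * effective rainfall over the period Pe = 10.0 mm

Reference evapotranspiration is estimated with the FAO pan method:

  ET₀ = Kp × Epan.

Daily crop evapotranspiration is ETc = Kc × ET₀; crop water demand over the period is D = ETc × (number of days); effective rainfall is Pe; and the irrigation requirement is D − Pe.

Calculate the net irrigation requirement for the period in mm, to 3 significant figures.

ET₀ = 0.75 × 3.0 = 2.2500 mm/d
ETc = Kc × ET₀ = 1.00 × 2.2500 = 2.2500 mm/d
Crop demand D = ETc × 14 d = 2.2500 × 14 = 31.500 mm
D − Pe = 31.500 − 10.0 = 21.500 mm

21.5 mm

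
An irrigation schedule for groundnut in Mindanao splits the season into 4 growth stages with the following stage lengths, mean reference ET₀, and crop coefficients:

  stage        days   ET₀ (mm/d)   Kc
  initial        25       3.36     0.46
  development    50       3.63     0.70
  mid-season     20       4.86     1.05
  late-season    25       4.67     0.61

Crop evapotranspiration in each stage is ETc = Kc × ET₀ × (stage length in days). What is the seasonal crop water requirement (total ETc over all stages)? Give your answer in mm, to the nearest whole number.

339 mm

initial: 0.46 × 3.36 × 25 = 38.64 mm
development: 0.70 × 3.63 × 50 = 127.05 mm
mid-season: 1.05 × 4.86 × 20 = 102.06 mm
late-season: 0.61 × 4.67 × 25 = 71.22 mm
Seasonal total = 338.97 mm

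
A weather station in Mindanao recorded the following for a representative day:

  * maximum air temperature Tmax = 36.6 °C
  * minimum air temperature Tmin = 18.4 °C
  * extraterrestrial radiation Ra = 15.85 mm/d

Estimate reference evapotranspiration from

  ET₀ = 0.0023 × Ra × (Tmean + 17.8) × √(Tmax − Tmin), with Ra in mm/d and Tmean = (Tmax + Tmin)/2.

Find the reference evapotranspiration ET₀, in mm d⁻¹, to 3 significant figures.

7.05 mm d⁻¹

Tmean = (36.6 + 18.4)/2 = 27.50 °C
ET₀ = 0.0023 × 15.85 × (27.50 + 17.8) × √18.2 = 0.0023 × 15.85 × 45.30 × 4.2661 = 7.0451 mm/d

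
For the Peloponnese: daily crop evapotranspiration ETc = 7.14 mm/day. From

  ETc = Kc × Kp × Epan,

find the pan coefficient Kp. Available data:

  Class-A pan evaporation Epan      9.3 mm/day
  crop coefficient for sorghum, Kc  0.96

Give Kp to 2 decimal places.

ETc = Kc × Kp × Epan  ⇒  Kp = ETc / (Kc × Epan)
Kp = 7.14 / (0.96 × 9.3) = 7.14 / 8.928 = 0.7997

0.80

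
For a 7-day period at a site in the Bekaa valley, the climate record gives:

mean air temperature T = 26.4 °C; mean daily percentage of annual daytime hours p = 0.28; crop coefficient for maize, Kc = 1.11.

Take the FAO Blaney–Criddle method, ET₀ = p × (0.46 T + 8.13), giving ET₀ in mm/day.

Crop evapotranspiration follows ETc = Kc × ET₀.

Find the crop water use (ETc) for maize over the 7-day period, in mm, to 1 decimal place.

44.1 mm

ET₀ = 0.28 × (0.46 × 26.4 + 8.13) = 0.28 × 20.274 = 5.6767 mm/d
ETc = Kc × ET₀ = 1.11 × 5.6767 = 6.3011 mm/d
Over 7 days: 6.3011 × 7 = 44.108 mm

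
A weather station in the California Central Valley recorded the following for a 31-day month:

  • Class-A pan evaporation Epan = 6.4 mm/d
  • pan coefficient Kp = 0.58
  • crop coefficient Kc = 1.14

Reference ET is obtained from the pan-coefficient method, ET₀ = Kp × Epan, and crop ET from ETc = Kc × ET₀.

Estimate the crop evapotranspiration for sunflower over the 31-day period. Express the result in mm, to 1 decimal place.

ET₀ = 0.58 × 6.4 = 3.7120 mm/d
ETc = Kc × ET₀ = 1.14 × 3.7120 = 4.2317 mm/d
Over 31 days: 4.2317 × 31 = 131.183 mm

131.2 mm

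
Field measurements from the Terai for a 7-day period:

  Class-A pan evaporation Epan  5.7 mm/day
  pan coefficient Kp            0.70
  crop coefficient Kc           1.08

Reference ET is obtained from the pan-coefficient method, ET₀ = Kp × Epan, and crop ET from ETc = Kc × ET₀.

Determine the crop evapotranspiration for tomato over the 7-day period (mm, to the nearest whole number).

ET₀ = 0.70 × 5.7 = 3.9900 mm/d
ETc = Kc × ET₀ = 1.08 × 3.9900 = 4.3092 mm/d
Over 7 days: 4.3092 × 7 = 30.164 mm

30 mm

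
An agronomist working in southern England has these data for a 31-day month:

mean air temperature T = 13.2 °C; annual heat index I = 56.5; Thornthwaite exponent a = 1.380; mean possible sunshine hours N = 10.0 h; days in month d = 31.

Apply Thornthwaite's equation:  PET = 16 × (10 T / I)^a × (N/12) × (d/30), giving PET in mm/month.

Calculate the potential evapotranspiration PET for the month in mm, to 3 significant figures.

10T/I = 10 × 13.2 / 56.5 = 2.3363
(10T/I)^a = 2.3363^1.380 = 3.2253
Uncorrected PET = 16 × 3.2253 = 51.605 mm
Correction = (N/12)(d/30) = (10.0/12)(31/30) = 0.8611
PET = 51.605 × 0.8611 = 44.437 mm/month

44.4 mm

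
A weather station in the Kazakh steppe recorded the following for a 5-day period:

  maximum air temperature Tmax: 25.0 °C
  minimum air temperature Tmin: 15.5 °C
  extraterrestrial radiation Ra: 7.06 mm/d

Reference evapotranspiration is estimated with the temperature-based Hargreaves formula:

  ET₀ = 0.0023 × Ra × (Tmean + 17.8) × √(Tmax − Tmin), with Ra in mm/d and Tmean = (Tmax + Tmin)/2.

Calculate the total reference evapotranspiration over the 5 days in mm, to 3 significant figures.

Tmean = (25.0 + 15.5)/2 = 20.25 °C
ET₀ = 0.0023 × 7.06 × (20.25 + 17.8) × √9.5 = 0.0023 × 7.06 × 38.05 × 3.0822 = 1.9044 mm/d
Over 5 days: 1.9044 × 5 = 9.522 mm

9.52 mm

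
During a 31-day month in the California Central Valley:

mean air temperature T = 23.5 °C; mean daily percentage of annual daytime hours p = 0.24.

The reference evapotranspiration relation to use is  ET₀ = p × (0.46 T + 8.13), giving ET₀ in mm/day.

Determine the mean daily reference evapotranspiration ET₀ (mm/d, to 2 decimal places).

ET₀ = 0.24 × (0.46 × 23.5 + 8.13) = 0.24 × 18.940 = 4.5456 mm/d

4.55 mm/d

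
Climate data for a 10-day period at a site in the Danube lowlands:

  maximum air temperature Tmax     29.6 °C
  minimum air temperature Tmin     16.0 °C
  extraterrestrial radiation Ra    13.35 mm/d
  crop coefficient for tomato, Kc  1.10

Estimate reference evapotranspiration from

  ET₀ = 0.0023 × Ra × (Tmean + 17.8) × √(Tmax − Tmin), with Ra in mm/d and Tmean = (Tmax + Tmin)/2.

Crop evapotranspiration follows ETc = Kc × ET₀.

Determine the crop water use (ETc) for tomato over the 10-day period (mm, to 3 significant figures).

Tmean = (29.6 + 16.0)/2 = 22.80 °C
ET₀ = 0.0023 × 13.35 × (22.80 + 17.8) × √13.6 = 0.0023 × 13.35 × 40.60 × 3.6878 = 4.5973 mm/d
ETc = Kc × ET₀ = 1.10 × 4.5973 = 5.0570 mm/d
Over 10 days: 5.0570 × 10 = 50.570 mm

50.6 mm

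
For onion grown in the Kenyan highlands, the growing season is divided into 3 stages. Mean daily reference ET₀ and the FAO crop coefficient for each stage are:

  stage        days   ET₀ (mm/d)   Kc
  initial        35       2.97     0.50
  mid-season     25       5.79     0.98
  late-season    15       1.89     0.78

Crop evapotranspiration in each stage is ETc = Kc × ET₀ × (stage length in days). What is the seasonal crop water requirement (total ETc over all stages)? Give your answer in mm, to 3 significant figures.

216 mm

initial: 0.50 × 2.97 × 35 = 51.98 mm
mid-season: 0.98 × 5.79 × 25 = 141.86 mm
late-season: 0.78 × 1.89 × 15 = 22.11 mm
Seasonal total = 215.95 mm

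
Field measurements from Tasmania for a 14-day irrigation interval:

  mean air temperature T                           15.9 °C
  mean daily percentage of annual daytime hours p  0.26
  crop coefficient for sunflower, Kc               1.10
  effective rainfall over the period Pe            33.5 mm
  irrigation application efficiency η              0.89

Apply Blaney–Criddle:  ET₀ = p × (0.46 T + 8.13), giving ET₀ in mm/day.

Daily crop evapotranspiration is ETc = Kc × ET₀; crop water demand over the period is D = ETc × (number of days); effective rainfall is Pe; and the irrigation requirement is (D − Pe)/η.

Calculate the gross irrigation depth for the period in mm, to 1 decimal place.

ET₀ = 0.26 × (0.46 × 15.9 + 8.13) = 0.26 × 15.444 = 4.0154 mm/d
ETc = Kc × ET₀ = 1.10 × 4.0154 = 4.4169 mm/d
Crop demand D = ETc × 14 d = 4.4169 × 14 = 61.837 mm
D − Pe = 61.837 − 33.5 = 28.337 mm
Gross irrigation = 28.337 / 0.89 = 31.839 mm

31.8 mm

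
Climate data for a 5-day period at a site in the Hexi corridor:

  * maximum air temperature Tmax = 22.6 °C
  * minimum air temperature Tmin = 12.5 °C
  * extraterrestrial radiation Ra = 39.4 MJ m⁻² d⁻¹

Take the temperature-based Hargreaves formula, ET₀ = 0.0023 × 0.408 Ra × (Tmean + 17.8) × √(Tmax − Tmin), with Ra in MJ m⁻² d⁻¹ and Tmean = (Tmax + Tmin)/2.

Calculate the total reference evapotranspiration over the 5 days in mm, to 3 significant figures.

20.8 mm

Tmean = (22.6 + 12.5)/2 = 17.55 °C
0.408 Ra = 0.408 × 39.4 = 16.0752 mm/d equivalent
ET₀ = 0.0023 × 16.0752 × (17.55 + 17.8) × √10.1 = 0.0023 × 16.0752 × 35.35 × 3.1780 = 4.1536 mm/d
Over 5 days: 4.1536 × 5 = 20.768 mm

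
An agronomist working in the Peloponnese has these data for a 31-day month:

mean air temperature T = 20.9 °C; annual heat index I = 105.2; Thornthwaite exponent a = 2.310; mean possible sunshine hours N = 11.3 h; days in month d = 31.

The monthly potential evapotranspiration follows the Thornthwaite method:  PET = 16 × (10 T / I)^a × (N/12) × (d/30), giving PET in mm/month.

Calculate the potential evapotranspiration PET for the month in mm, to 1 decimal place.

10T/I = 10 × 20.9 / 105.2 = 1.9867
(10T/I)^a = 1.9867^2.310 = 4.8830
Uncorrected PET = 16 × 4.8830 = 78.128 mm
Correction = (N/12)(d/30) = (11.3/12)(31/30) = 0.9731
PET = 78.128 × 0.9731 = 76.026 mm/month

76.0 mm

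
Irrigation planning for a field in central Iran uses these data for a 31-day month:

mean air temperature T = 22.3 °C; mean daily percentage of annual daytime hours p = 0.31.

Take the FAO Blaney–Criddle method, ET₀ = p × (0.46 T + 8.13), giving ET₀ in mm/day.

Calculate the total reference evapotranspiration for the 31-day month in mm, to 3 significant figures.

177 mm

ET₀ = 0.31 × (0.46 × 22.3 + 8.13) = 0.31 × 18.388 = 5.7003 mm/d
Monthly total = 5.7003 × 31 = 176.709 mm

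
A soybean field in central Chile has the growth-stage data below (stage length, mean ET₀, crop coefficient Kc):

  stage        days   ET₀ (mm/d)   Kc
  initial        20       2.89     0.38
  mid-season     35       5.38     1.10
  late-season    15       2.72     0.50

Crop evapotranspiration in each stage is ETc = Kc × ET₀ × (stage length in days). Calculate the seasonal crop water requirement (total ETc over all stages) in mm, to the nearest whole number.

249 mm

initial: 0.38 × 2.89 × 20 = 21.96 mm
mid-season: 1.10 × 5.38 × 35 = 207.13 mm
late-season: 0.50 × 2.72 × 15 = 20.40 mm
Seasonal total = 249.49 mm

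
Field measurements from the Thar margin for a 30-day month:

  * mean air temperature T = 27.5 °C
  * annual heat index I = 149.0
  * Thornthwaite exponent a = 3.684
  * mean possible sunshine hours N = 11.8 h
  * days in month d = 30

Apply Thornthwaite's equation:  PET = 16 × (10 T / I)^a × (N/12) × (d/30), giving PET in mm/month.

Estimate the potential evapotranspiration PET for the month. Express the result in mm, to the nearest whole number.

10T/I = 10 × 27.5 / 149.0 = 1.8456
(10T/I)^a = 1.8456^3.684 = 9.5598
Uncorrected PET = 16 × 9.5598 = 152.957 mm
Correction = (N/12)(d/30) = (11.8/12)(30/30) = 0.9833
PET = 152.957 × 0.9833 = 150.403 mm/month

150 mm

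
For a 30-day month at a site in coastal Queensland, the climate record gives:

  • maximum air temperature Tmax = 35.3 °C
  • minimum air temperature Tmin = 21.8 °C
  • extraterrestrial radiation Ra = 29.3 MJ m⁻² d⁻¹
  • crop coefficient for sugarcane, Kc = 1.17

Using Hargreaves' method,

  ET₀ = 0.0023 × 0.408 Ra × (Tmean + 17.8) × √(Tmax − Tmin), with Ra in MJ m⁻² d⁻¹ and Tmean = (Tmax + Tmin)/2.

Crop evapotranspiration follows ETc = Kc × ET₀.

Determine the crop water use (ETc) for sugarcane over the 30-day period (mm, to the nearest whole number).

164 mm

Tmean = (35.3 + 21.8)/2 = 28.55 °C
0.408 Ra = 0.408 × 29.3 = 11.9544 mm/d equivalent
ET₀ = 0.0023 × 11.9544 × (28.55 + 17.8) × √13.5 = 0.0023 × 11.9544 × 46.35 × 3.6742 = 4.6824 mm/d
ETc = Kc × ET₀ = 1.17 × 4.6824 = 5.4784 mm/d
Over 30 days: 5.4784 × 30 = 164.352 mm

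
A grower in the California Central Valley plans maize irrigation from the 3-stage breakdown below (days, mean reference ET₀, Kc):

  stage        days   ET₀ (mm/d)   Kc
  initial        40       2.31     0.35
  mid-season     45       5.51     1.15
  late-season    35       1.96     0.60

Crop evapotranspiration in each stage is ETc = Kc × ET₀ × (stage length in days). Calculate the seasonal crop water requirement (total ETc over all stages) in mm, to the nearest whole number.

initial: 0.35 × 2.31 × 40 = 32.34 mm
mid-season: 1.15 × 5.51 × 45 = 285.14 mm
late-season: 0.60 × 1.96 × 35 = 41.16 mm
Seasonal total = 358.64 mm

359 mm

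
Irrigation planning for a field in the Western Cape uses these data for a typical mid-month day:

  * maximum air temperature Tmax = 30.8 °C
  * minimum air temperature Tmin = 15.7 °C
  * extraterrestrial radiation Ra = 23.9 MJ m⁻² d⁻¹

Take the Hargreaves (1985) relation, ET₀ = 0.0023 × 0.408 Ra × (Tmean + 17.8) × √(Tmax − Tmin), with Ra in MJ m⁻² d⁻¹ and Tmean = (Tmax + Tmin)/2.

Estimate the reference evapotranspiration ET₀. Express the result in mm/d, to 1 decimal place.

Tmean = (30.8 + 15.7)/2 = 23.25 °C
0.408 Ra = 0.408 × 23.9 = 9.7512 mm/d equivalent
ET₀ = 0.0023 × 9.7512 × (23.25 + 17.8) × √15.1 = 0.0023 × 9.7512 × 41.05 × 3.8859 = 3.5776 mm/d

3.6 mm/d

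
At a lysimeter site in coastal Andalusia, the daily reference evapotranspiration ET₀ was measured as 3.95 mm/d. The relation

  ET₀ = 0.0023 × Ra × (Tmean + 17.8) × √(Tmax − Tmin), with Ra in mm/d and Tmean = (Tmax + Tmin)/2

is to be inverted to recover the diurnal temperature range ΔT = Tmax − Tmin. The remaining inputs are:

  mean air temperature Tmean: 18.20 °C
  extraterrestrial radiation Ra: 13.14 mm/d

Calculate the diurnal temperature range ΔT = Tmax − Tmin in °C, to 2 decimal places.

√ΔT = ET₀ / [0.0023 × Ra × (Tmean+17.8)] = 3.95 / (0.0023 × 13.14 × 36.00) = 3.6305
ΔT = 3.6305² = 13.181 °C

13.18 °C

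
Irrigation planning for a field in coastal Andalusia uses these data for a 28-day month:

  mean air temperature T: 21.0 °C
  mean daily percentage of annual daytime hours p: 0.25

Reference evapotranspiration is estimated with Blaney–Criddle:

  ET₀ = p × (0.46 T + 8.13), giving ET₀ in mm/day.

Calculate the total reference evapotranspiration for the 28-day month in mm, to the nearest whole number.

ET₀ = 0.25 × (0.46 × 21.0 + 8.13) = 0.25 × 17.790 = 4.4475 mm/d
Monthly total = 4.4475 × 28 = 124.530 mm

125 mm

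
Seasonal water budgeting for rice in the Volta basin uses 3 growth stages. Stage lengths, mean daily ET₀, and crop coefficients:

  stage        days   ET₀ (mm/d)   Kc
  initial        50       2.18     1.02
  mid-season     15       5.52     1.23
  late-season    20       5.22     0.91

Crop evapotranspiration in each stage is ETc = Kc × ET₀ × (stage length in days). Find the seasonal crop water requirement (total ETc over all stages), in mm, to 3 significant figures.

308 mm

initial: 1.02 × 2.18 × 50 = 111.18 mm
mid-season: 1.23 × 5.52 × 15 = 101.84 mm
late-season: 0.91 × 5.22 × 20 = 95.00 mm
Seasonal total = 308.02 mm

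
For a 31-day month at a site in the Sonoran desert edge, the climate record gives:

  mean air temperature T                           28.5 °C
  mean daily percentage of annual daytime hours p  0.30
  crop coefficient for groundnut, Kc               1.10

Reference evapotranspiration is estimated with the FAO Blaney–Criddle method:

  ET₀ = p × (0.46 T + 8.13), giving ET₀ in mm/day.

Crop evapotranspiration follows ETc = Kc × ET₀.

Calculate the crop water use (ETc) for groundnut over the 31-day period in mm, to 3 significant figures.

ET₀ = 0.30 × (0.46 × 28.5 + 8.13) = 0.30 × 21.240 = 6.3720 mm/d
ETc = Kc × ET₀ = 1.10 × 6.3720 = 7.0092 mm/d
Over 31 days: 7.0092 × 31 = 217.285 mm

217 mm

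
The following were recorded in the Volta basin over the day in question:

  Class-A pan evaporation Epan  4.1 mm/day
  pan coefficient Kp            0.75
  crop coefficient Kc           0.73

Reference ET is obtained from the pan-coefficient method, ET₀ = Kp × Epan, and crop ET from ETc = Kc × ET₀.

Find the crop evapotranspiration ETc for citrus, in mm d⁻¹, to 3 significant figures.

2.24 mm d⁻¹

ET₀ = 0.75 × 4.1 = 3.0750 mm/d
ETc = Kc × ET₀ = 0.73 × 3.0750 = 2.2448 mm/d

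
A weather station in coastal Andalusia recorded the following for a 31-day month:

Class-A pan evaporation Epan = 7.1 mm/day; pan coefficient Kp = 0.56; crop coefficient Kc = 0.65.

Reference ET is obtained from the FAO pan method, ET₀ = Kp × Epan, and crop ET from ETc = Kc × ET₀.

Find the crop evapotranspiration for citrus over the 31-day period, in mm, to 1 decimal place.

80.1 mm

ET₀ = 0.56 × 7.1 = 3.9760 mm/d
ETc = Kc × ET₀ = 0.65 × 3.9760 = 2.5844 mm/d
Over 31 days: 2.5844 × 31 = 80.116 mm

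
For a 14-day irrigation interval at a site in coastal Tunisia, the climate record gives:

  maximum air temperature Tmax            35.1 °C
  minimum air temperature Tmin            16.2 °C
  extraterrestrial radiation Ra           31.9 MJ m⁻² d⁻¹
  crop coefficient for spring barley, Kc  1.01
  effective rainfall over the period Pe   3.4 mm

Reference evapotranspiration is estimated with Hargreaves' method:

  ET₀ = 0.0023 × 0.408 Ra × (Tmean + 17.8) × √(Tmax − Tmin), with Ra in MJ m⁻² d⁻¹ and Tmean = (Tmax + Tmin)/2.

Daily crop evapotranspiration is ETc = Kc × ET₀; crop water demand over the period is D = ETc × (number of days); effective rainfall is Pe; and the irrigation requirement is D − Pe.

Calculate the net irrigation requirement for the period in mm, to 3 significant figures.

Tmean = (35.1 + 16.2)/2 = 25.65 °C
0.408 Ra = 0.408 × 31.9 = 13.0152 mm/d equivalent
ET₀ = 0.0023 × 13.0152 × (25.65 + 17.8) × √18.9 = 0.0023 × 13.0152 × 43.45 × 4.3474 = 5.6546 mm/d
ETc = Kc × ET₀ = 1.01 × 5.6546 = 5.7111 mm/d
Crop demand D = ETc × 14 d = 5.7111 × 14 = 79.955 mm
D − Pe = 79.955 − 3.4 = 76.555 mm

76.6 mm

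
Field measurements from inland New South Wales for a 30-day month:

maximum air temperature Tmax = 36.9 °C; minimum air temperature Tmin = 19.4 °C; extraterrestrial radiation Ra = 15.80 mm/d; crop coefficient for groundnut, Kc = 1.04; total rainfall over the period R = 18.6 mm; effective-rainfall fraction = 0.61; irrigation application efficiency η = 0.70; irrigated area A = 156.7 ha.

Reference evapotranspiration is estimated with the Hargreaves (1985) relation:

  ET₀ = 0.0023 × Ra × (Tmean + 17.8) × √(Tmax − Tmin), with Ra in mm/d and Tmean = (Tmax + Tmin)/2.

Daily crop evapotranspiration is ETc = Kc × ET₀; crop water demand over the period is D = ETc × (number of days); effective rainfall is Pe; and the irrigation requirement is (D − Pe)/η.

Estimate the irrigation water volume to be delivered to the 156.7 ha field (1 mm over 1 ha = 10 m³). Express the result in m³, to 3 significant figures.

Tmean = (36.9 + 19.4)/2 = 28.15 °C
ET₀ = 0.0023 × 15.80 × (28.15 + 17.8) × √17.5 = 0.0023 × 15.80 × 45.95 × 4.1833 = 6.9854 mm/d
ETc = Kc × ET₀ = 1.04 × 6.9854 = 7.2648 mm/d
Crop demand D = ETc × 30 d = 7.2648 × 30 = 217.944 mm
Pe = 0.61 × 18.6 = 11.346 mm
D − Pe = 217.944 − 11.346 = 206.598 mm
Gross irrigation = 206.598 / 0.70 = 295.140 mm
Volume = 295.140 mm × 156.7 ha × 10 = 462484.4 m³

462000 m³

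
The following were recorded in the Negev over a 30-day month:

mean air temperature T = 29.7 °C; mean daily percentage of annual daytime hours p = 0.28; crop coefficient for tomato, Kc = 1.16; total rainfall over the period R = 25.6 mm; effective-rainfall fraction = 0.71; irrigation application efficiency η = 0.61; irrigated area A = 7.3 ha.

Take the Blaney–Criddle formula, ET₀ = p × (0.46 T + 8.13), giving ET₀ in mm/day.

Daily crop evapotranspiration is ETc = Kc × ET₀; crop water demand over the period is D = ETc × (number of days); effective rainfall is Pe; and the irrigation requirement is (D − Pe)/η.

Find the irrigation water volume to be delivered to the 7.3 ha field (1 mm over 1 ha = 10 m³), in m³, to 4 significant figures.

23240 m³

ET₀ = 0.28 × (0.46 × 29.7 + 8.13) = 0.28 × 21.792 = 6.1018 mm/d
ETc = Kc × ET₀ = 1.16 × 6.1018 = 7.0781 mm/d
Crop demand D = ETc × 30 d = 7.0781 × 30 = 212.343 mm
Pe = 0.71 × 25.6 = 18.176 mm
D − Pe = 212.343 − 18.176 = 194.167 mm
Gross irrigation = 194.167 / 0.61 = 318.307 mm
Volume = 318.307 mm × 7.3 ha × 10 = 23236.4 m³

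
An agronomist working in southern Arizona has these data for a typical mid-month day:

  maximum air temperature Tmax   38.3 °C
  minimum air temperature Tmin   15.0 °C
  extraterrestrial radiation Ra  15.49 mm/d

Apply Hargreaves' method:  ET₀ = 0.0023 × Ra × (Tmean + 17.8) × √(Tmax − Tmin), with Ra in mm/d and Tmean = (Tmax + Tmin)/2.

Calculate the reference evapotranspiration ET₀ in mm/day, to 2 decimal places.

Tmean = (38.3 + 15.0)/2 = 26.65 °C
ET₀ = 0.0023 × 15.49 × (26.65 + 17.8) × √23.3 = 0.0023 × 15.49 × 44.45 × 4.8270 = 7.6441 mm/d

7.64 mm/day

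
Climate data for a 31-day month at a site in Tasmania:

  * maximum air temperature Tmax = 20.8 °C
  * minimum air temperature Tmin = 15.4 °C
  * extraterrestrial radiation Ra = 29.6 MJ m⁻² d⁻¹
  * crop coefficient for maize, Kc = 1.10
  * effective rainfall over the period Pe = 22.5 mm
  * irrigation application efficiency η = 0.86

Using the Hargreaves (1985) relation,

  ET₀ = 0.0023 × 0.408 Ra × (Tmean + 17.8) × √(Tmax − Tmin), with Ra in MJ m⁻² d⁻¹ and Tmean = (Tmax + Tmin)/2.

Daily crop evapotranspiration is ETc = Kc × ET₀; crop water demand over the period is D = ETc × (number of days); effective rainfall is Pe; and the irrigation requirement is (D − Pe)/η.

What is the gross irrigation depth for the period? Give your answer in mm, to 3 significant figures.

65.7 mm

Tmean = (20.8 + 15.4)/2 = 18.10 °C
0.408 Ra = 0.408 × 29.6 = 12.0768 mm/d equivalent
ET₀ = 0.0023 × 12.0768 × (18.10 + 17.8) × √5.4 = 0.0023 × 12.0768 × 35.90 × 2.3238 = 2.3173 mm/d
ETc = Kc × ET₀ = 1.10 × 2.3173 = 2.5490 mm/d
Crop demand D = ETc × 31 d = 2.5490 × 31 = 79.019 mm
D − Pe = 79.019 − 22.5 = 56.519 mm
Gross irrigation = 56.519 / 0.86 = 65.720 mm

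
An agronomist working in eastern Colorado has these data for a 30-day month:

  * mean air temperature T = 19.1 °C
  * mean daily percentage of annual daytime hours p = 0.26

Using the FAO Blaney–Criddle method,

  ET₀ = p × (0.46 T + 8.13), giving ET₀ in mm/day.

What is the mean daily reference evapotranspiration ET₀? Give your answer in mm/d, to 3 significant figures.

ET₀ = 0.26 × (0.46 × 19.1 + 8.13) = 0.26 × 16.916 = 4.3982 mm/d

4.40 mm/d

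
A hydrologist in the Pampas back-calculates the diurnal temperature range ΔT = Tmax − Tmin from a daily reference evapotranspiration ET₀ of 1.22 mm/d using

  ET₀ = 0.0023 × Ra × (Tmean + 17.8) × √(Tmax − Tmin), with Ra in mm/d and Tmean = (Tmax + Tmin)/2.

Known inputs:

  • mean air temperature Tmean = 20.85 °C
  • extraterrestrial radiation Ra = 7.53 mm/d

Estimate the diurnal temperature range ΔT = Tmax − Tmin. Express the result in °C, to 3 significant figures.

√ΔT = ET₀ / [0.0023 × Ra × (Tmean+17.8)] = 1.22 / (0.0023 × 7.53 × 38.65) = 1.8226
ΔT = 1.8226² = 3.322 °C

3.32 °C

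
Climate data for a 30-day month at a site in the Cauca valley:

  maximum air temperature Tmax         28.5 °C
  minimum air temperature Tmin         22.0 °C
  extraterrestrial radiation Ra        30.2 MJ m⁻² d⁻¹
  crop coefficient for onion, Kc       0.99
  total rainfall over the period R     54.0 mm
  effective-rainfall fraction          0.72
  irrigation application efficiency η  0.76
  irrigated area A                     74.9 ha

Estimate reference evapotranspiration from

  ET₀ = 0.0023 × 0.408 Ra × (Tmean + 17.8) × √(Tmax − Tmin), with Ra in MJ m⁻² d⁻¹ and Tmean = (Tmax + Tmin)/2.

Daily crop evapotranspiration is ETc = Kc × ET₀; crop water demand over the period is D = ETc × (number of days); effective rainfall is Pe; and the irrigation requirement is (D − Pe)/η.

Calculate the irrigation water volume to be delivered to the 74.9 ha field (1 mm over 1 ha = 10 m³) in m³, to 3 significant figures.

Tmean = (28.5 + 22.0)/2 = 25.25 °C
0.408 Ra = 0.408 × 30.2 = 12.3216 mm/d equivalent
ET₀ = 0.0023 × 12.3216 × (25.25 + 17.8) × √6.5 = 0.0023 × 12.3216 × 43.05 × 2.5495 = 3.1104 mm/d
ETc = Kc × ET₀ = 0.99 × 3.1104 = 3.0793 mm/d
Crop demand D = ETc × 30 d = 3.0793 × 30 = 92.379 mm
Pe = 0.72 × 54.0 = 38.880 mm
D − Pe = 92.379 − 38.880 = 53.499 mm
Gross irrigation = 53.499 / 0.76 = 70.393 mm
Volume = 70.393 mm × 74.9 ha × 10 = 52724.4 m³

52700 m³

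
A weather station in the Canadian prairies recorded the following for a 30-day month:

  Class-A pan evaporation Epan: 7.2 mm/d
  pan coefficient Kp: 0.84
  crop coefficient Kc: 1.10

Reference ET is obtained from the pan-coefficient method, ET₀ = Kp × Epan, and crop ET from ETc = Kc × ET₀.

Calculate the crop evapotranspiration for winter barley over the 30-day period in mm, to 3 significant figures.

ET₀ = 0.84 × 7.2 = 6.0480 mm/d
ETc = Kc × ET₀ = 1.10 × 6.0480 = 6.6528 mm/d
Over 30 days: 6.6528 × 30 = 199.584 mm

200 mm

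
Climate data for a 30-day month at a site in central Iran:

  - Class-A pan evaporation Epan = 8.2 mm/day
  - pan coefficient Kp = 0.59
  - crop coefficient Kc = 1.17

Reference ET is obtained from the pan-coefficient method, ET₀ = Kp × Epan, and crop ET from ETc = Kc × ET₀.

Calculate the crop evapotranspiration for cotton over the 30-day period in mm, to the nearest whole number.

170 mm

ET₀ = 0.59 × 8.2 = 4.8380 mm/d
ETc = Kc × ET₀ = 1.17 × 4.8380 = 5.6605 mm/d
Over 30 days: 5.6605 × 30 = 169.815 mm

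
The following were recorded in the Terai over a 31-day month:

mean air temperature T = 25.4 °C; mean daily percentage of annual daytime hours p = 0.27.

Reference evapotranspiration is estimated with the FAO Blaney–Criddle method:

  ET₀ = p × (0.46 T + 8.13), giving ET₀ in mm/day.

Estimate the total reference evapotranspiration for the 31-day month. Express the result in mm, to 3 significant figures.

ET₀ = 0.27 × (0.46 × 25.4 + 8.13) = 0.27 × 19.814 = 5.3498 mm/d
Monthly total = 5.3498 × 31 = 165.844 mm

166 mm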